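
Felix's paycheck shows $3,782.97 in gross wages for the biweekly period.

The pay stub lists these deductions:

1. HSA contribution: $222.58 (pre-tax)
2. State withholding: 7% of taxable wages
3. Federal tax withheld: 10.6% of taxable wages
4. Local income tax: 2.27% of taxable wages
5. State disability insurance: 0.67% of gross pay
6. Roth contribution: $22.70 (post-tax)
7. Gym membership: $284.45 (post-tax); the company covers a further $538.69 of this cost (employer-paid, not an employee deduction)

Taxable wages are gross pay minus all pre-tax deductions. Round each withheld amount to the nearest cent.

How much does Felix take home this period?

HSA contribution: $222.58
Taxable wages = $3,782.97 − $222.58 = $3,560.39
Federal tax withheld: $3,560.39 × 0.106 = $377.40
Local income tax: $3,560.39 × 0.0227 = $80.82
State withholding: $3,560.39 × 0.07 = $249.23
State disability insurance: $3,782.97 × 0.0067 = $25.35
Gym membership: $284.45
Roth contribution: $22.70
(Employer's $538.69 toward gym membership is not withheld from the employee.)
Total deductions = $222.58 + $377.40 + $80.82 + $249.23 + $25.35 + $284.45 + $22.70 = $1,262.53
Net pay = $3,782.97 − $1,262.53 = $2,520.44

$2,520.44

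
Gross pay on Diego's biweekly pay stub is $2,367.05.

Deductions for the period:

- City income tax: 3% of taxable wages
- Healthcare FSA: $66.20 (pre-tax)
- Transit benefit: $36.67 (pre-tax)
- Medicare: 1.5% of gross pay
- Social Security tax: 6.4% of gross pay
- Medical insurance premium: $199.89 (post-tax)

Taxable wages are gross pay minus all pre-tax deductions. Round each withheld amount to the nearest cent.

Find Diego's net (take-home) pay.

Healthcare FSA: $66.20
Transit benefit: $36.67
Pre-tax total = $66.20 + $36.67 = $102.87
Taxable wages = $2,367.05 − $102.87 = $2,264.18
City income tax: $2,264.18 × 0.03 = $67.93
Social Security tax: $2,367.05 × 0.064 = $151.49
Medicare: $2,367.05 × 0.015 = $35.51
Medical insurance premium: $199.89
Total deductions = $66.20 + $36.67 + $67.93 + $151.49 + $35.51 + $199.89 = $557.69
Net pay = $2,367.05 − $557.69 = $1,809.36

$1,809.36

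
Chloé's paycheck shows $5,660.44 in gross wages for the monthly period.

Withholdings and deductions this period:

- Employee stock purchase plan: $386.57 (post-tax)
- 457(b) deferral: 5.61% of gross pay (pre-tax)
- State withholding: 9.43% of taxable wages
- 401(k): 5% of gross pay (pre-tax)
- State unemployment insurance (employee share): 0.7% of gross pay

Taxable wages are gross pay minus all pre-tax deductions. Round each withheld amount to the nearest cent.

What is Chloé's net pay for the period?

401(k): $5,660.44 × 0.05 = $283.02
457(b) deferral: $5,660.44 × 0.0561 = $317.55
Pre-tax total = $283.02 + $317.55 = $600.57
Taxable wages = $5,660.44 − $600.57 = $5,059.87
State withholding: $5,059.87 × 0.0943 = $477.15
State unemployment insurance (employee share): $5,660.44 × 0.007 = $39.62
Employee stock purchase plan: $386.57
Total deductions = $283.02 + $317.55 + $477.15 + $39.62 + $386.57 = $1,503.91
Net pay = $5,660.44 − $1,503.91 = $4,156.53

$4,156.53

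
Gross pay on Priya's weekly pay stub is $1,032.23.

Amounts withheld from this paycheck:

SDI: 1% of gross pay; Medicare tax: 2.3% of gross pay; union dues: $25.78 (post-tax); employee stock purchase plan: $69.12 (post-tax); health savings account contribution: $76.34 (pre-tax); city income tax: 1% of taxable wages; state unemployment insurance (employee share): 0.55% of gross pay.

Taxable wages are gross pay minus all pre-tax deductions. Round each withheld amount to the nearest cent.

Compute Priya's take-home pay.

$811.69

Health savings account contribution: $76.34
Taxable wages = $1,032.23 − $76.34 = $955.89
City income tax: $955.89 × 0.01 = $9.56
SDI: $1,032.23 × 0.01 = $10.32
State unemployment insurance (employee share): $1,032.23 × 0.0055 = $5.68
Medicare tax: $1,032.23 × 0.023 = $23.74
Union dues: $25.78
Employee stock purchase plan: $69.12
Total deductions = $76.34 + $9.56 + $10.32 + $5.68 + $23.74 + $25.78 + $69.12 = $220.54
Net pay = $1,032.23 − $220.54 = $811.69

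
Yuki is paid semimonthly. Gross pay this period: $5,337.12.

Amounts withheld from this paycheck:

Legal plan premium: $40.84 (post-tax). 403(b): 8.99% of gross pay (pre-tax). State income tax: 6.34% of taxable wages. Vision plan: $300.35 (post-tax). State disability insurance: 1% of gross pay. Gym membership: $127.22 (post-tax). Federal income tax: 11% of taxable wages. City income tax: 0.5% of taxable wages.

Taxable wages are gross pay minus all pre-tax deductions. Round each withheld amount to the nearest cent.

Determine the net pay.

$3,468.99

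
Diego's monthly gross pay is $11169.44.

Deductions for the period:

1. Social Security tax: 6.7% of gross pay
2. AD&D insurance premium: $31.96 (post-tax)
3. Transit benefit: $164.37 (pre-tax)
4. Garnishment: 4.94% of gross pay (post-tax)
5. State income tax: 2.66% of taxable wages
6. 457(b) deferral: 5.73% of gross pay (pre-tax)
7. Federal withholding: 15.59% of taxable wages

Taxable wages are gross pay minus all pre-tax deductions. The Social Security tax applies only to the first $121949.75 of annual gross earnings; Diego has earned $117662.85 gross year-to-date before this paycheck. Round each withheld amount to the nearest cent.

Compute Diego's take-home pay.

$7602.49

Transit benefit: $164.37
457(b) deferral: $11169.44 × 0.0573 = $640.01
Pre-tax total = $164.37 + $640.01 = $804.38
Taxable wages = $11169.44 − $804.38 = $10365.06
State income tax: $10365.06 × 0.0266 = $275.71
Federal withholding: $10365.06 × 0.1559 = $1615.91
Social Security tax: only $121949.75 − $117662.85 = $4286.90 of this check is subject → $4286.90 × 0.067 = $287.22
Garnishment: $11169.44 × 0.0494 = $551.77
AD&D insurance premium: $31.96
Total deductions = $164.37 + $640.01 + $275.71 + $1615.91 + $287.22 + $551.77 + $31.96 = $3566.95
Net pay = $11169.44 − $3566.95 = $7602.49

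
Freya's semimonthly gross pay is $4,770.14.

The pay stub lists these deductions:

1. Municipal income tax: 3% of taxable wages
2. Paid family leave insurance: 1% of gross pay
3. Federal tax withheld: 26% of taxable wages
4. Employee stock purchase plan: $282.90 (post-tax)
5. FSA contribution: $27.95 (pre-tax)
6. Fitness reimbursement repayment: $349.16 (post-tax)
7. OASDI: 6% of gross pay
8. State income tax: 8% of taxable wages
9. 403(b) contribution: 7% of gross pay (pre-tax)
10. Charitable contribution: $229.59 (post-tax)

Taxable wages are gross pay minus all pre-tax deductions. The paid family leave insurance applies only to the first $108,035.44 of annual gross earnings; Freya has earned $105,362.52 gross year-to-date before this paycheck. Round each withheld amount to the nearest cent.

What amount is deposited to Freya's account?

$1,602.63

FSA contribution: $27.95
403(b) contribution: $4,770.14 × 0.07 = $333.91
Pre-tax total = $27.95 + $333.91 = $361.86
Taxable wages = $4,770.14 − $361.86 = $4,408.28
Municipal income tax: $4,408.28 × 0.03 = $132.25
Federal tax withheld: $4,408.28 × 0.26 = $1,146.15
State income tax: $4,408.28 × 0.08 = $352.66
OASDI: $4,770.14 × 0.06 = $286.21
Paid family leave insurance: only $108,035.44 − $105,362.52 = $2,672.92 of this check is subject → $2,672.92 × 0.01 = $26.73
Employee stock purchase plan: $282.90
Charitable contribution: $229.59
Fitness reimbursement repayment: $349.16
Total deductions = $27.95 + $333.91 + $132.25 + $1,146.15 + $352.66 + $286.21 + $26.73 + $282.90 + $229.59 + $349.16 = $3,167.51
Net pay = $4,770.14 − $3,167.51 = $1,602.63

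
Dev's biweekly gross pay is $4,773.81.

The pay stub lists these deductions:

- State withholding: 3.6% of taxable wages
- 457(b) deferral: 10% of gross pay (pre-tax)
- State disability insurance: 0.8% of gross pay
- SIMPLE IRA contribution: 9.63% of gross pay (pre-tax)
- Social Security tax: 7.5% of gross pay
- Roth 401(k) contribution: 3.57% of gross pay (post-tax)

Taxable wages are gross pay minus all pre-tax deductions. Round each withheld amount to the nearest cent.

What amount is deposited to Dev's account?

SIMPLE IRA contribution: $4,773.81 × 0.0963 = $459.72
457(b) deferral: $4,773.81 × 0.1 = $477.38
Pre-tax total = $459.72 + $477.38 = $937.10
Taxable wages = $4,773.81 − $937.10 = $3,836.71
State withholding: $3,836.71 × 0.036 = $138.12
State disability insurance: $4,773.81 × 0.008 = $38.19
Social Security tax: $4,773.81 × 0.075 = $358.04
Roth 401(k) contribution: $4,773.81 × 0.0357 = $170.43
Total deductions = $459.72 + $477.38 + $138.12 + $38.19 + $358.04 + $170.43 = $1,641.88
Net pay = $4,773.81 − $1,641.88 = $3,131.93

$3,131.93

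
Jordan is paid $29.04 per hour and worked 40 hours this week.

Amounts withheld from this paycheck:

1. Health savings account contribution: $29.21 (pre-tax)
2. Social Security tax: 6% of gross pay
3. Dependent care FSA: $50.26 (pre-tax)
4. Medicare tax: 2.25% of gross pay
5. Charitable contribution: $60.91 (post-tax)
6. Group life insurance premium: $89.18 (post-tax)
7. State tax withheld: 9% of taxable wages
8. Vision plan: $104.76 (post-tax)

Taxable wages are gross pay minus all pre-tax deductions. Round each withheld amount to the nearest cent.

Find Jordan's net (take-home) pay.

$634.05

Gross pay: 40 × $29.04 = $1,161.60
Health savings account contribution: $29.21
Dependent care FSA: $50.26
Pre-tax total = $29.21 + $50.26 = $79.47
Taxable wages = $1,161.60 − $79.47 = $1,082.13
State tax withheld: $1,082.13 × 0.09 = $97.39
Medicare tax: $1,161.60 × 0.0225 = $26.14
Social Security tax: $1,161.60 × 0.06 = $69.70
Group life insurance premium: $89.18
Charitable contribution: $60.91
Vision plan: $104.76
Total deductions = $29.21 + $50.26 + $97.39 + $26.14 + $69.70 + $89.18 + $60.91 + $104.76 = $527.55
Net pay = $1,161.60 − $527.55 = $634.05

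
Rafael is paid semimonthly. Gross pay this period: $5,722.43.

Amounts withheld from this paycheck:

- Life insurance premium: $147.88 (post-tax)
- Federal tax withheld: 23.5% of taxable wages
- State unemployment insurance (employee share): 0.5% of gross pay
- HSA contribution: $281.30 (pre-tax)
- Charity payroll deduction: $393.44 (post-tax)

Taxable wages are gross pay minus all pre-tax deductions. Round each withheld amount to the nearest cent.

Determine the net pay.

$3,592.53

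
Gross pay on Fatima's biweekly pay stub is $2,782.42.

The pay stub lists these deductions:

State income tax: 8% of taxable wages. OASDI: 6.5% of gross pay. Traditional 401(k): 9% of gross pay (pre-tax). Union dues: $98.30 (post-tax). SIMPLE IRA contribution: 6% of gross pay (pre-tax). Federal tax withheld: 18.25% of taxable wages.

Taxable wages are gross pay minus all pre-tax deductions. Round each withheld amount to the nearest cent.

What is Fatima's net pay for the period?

$1,465.07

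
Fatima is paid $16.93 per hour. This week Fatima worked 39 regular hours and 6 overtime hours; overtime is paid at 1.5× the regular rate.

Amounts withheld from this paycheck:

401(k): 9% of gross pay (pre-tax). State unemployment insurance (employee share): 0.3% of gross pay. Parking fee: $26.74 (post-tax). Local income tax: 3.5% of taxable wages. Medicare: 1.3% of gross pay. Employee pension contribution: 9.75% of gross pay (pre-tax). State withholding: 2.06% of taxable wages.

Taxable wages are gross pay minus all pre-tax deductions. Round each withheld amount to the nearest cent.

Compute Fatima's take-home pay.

$583.82

Regular pay: 39 × $16.93 = $660.27
Overtime pay: 6 × $16.93 × 1.5 = $152.37
Gross pay = $660.27 + $152.37 = $812.64
Employee pension contribution: $812.64 × 0.0975 = $79.23
401(k): $812.64 × 0.09 = $73.14
Pre-tax total = $79.23 + $73.14 = $152.37
Taxable wages = $812.64 − $152.37 = $660.27
State withholding: $660.27 × 0.0206 = $13.60
Local income tax: $660.27 × 0.035 = $23.11
State unemployment insurance (employee share): $812.64 × 0.003 = $2.44
Medicare: $812.64 × 0.013 = $10.56
Parking fee: $26.74
Total deductions = $79.23 + $73.14 + $13.60 + $23.11 + $2.44 + $10.56 + $26.74 = $228.82
Net pay = $812.64 − $228.82 = $583.82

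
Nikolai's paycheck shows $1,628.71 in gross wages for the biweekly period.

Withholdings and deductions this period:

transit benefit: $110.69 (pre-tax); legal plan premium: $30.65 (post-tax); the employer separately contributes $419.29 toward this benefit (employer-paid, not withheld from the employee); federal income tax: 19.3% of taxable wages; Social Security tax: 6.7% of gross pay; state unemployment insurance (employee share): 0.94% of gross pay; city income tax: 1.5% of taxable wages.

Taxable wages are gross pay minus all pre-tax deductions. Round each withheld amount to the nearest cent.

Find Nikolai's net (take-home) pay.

Transit benefit: $110.69
Taxable wages = $1,628.71 − $110.69 = $1,518.02
Federal income tax: $1,518.02 × 0.193 = $292.98
City income tax: $1,518.02 × 0.015 = $22.77
State unemployment insurance (employee share): $1,628.71 × 0.0094 = $15.31
Social Security tax: $1,628.71 × 0.067 = $109.12
Legal plan premium: $30.65
(Employer's $419.29 toward legal plan premium is not withheld from the employee.)
Total deductions = $110.69 + $292.98 + $22.77 + $15.31 + $109.12 + $30.65 = $581.52
Net pay = $1,628.71 − $581.52 = $1,047.19

$1,047.19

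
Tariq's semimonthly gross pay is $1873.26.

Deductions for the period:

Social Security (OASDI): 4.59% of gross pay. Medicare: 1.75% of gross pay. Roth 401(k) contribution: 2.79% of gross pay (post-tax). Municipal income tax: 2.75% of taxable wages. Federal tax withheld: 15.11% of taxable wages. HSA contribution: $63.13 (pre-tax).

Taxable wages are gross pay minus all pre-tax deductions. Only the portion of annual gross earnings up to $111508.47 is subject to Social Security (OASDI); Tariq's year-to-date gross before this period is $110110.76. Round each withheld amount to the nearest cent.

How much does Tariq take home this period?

HSA contribution: $63.13
Taxable wages = $1873.26 − $63.13 = $1810.13
Federal tax withheld: $1810.13 × 0.1511 = $273.51
Municipal income tax: $1810.13 × 0.0275 = $49.78
Social Security (OASDI): only $111508.47 − $110110.76 = $1397.71 of this check is subject → $1397.71 × 0.0459 = $64.15
Medicare: $1873.26 × 0.0175 = $32.78
Roth 401(k) contribution: $1873.26 × 0.0279 = $52.26
Total deductions = $63.13 + $273.51 + $49.78 + $64.15 + $32.78 + $52.26 = $535.61
Net pay = $1873.26 − $535.61 = $1337.65

$1337.65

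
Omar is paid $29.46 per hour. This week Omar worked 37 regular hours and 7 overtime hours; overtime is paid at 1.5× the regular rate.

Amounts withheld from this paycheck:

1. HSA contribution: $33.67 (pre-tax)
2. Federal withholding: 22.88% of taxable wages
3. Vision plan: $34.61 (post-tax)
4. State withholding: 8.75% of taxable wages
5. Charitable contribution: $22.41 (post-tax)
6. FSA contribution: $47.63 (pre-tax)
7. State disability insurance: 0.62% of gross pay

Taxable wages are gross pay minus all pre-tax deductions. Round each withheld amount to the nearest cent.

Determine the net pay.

Regular pay: 37 × $29.46 = $1,090.02
Overtime pay: 7 × $29.46 × 1.5 = $309.33
Gross pay = $1,090.02 + $309.33 = $1,399.35
FSA contribution: $47.63
HSA contribution: $33.67
Pre-tax total = $47.63 + $33.67 = $81.30
Taxable wages = $1,399.35 − $81.30 = $1,318.05
Federal withholding: $1,318.05 × 0.2288 = $301.57
State withholding: $1,318.05 × 0.0875 = $115.33
State disability insurance: $1,399.35 × 0.0062 = $8.68
Charitable contribution: $22.41
Vision plan: $34.61
Total deductions = $47.63 + $33.67 + $301.57 + $115.33 + $8.68 + $22.41 + $34.61 = $563.90
Net pay = $1,399.35 − $563.90 = $835.45

$835.45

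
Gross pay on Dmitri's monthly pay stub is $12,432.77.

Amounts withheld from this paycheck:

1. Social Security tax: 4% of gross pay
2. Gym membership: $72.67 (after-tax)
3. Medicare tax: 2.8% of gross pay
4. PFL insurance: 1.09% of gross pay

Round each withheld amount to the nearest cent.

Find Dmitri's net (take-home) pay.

$11,379.15

Social Security tax: $12,432.77 × 0.04 = $497.31
PFL insurance: $12,432.77 × 0.0109 = $135.52
Medicare tax: $12,432.77 × 0.028 = $348.12
Gym membership: $72.67
Total deductions = $497.31 + $135.52 + $348.12 + $72.67 = $1,053.62
Net pay = $12,432.77 − $1,053.62 = $11,379.15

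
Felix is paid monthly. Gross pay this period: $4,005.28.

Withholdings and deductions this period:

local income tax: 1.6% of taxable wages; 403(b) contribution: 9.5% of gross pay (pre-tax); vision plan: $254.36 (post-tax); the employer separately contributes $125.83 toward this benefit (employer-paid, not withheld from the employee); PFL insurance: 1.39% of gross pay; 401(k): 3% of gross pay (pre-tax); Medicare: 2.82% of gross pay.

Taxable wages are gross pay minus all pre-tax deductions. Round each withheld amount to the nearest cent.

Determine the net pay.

401(k): $4,005.28 × 0.03 = $120.16
403(b) contribution: $4,005.28 × 0.095 = $380.50
Pre-tax total = $120.16 + $380.50 = $500.66
Taxable wages = $4,005.28 − $500.66 = $3,504.62
Local income tax: $3,504.62 × 0.016 = $56.07
PFL insurance: $4,005.28 × 0.0139 = $55.67
Medicare: $4,005.28 × 0.0282 = $112.95
Vision plan: $254.36
(Employer's $125.83 toward vision plan is not withheld from the employee.)
Total deductions = $120.16 + $380.50 + $56.07 + $55.67 + $112.95 + $254.36 = $979.71
Net pay = $4,005.28 − $979.71 = $3,025.57

$3,025.57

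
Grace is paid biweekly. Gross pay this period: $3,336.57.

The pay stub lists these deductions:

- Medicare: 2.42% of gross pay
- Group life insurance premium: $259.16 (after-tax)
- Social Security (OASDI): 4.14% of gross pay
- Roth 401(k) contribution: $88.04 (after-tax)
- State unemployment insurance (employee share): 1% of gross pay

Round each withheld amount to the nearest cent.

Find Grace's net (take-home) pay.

Medicare: $3,336.57 × 0.0242 = $80.74
Social Security (OASDI): $3,336.57 × 0.0414 = $138.13
State unemployment insurance (employee share): $3,336.57 × 0.01 = $33.37
Roth 401(k) contribution: $88.04
Group life insurance premium: $259.16
Total deductions = $80.74 + $138.13 + $33.37 + $88.04 + $259.16 = $599.44
Net pay = $3,336.57 − $599.44 = $2,737.13

$2,737.13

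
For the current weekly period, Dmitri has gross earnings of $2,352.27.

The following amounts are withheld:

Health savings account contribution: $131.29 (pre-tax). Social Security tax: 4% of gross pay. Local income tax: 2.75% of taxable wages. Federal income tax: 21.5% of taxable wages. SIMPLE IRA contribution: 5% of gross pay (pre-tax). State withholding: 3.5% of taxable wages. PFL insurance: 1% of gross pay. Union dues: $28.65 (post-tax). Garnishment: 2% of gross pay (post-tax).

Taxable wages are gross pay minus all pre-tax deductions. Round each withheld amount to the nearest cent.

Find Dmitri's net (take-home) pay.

Health savings account contribution: $131.29
SIMPLE IRA contribution: $2,352.27 × 0.05 = $117.61
Pre-tax total = $131.29 + $117.61 = $248.90
Taxable wages = $2,352.27 − $248.90 = $2,103.37
State withholding: $2,103.37 × 0.035 = $73.62
Local income tax: $2,103.37 × 0.0275 = $57.84
Federal income tax: $2,103.37 × 0.215 = $452.22
PFL insurance: $2,352.27 × 0.01 = $23.52
Social Security tax: $2,352.27 × 0.04 = $94.09
Union dues: $28.65
Garnishment: $2,352.27 × 0.02 = $47.05
Total deductions = $131.29 + $117.61 + $73.62 + $57.84 + $452.22 + $23.52 + $94.09 + $28.65 + $47.05 = $1,025.89
Net pay = $2,352.27 − $1,025.89 = $1,326.38

$1,326.38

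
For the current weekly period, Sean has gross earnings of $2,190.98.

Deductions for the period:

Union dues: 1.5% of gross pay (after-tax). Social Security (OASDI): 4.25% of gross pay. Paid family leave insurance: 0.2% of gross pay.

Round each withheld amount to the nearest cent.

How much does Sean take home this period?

$2,060.62

Paid family leave insurance: $2,190.98 × 0.002 = $4.38
Social Security (OASDI): $2,190.98 × 0.0425 = $93.12
Union dues: $2,190.98 × 0.015 = $32.86
Total deductions = $4.38 + $93.12 + $32.86 = $130.36
Net pay = $2,190.98 − $130.36 = $2,060.62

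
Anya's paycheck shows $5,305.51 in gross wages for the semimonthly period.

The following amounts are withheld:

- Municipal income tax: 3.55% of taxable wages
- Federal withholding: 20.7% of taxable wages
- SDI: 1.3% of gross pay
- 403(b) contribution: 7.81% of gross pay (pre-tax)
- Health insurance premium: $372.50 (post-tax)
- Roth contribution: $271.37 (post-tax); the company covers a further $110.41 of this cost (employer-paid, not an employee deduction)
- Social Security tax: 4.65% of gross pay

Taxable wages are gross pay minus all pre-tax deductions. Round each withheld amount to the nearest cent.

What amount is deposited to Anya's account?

403(b) contribution: $5,305.51 × 0.0781 = $414.36
Taxable wages = $5,305.51 − $414.36 = $4,891.15
Municipal income tax: $4,891.15 × 0.0355 = $173.64
Federal withholding: $4,891.15 × 0.207 = $1,012.47
SDI: $5,305.51 × 0.013 = $68.97
Social Security tax: $5,305.51 × 0.0465 = $246.71
Health insurance premium: $372.50
Roth contribution: $271.37
(Employer's $110.41 toward Roth contribution is not withheld from the employee.)
Total deductions = $414.36 + $173.64 + $1,012.47 + $68.97 + $246.71 + $372.50 + $271.37 = $2,560.02
Net pay = $5,305.51 − $2,560.02 = $2,745.49

$2,745.49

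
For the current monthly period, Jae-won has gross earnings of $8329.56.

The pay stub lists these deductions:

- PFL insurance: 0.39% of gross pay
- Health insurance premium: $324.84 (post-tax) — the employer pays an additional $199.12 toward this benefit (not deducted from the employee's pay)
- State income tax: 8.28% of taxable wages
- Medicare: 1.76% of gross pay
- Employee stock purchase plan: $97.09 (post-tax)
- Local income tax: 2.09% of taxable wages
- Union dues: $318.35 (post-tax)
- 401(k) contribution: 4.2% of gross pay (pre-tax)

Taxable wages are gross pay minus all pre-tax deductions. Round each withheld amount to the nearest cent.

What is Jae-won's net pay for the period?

$6232.85

401(k) contribution: $8329.56 × 0.042 = $349.84
Taxable wages = $8329.56 − $349.84 = $7979.72
State income tax: $7979.72 × 0.0828 = $660.72
Local income tax: $7979.72 × 0.0209 = $166.78
Medicare: $8329.56 × 0.0176 = $146.60
PFL insurance: $8329.56 × 0.0039 = $32.49
Health insurance premium: $324.84
Employee stock purchase plan: $97.09
Union dues: $318.35
(Employer's $199.12 toward health insurance premium is not withheld from the employee.)
Total deductions = $349.84 + $660.72 + $166.78 + $146.60 + $32.49 + $324.84 + $97.09 + $318.35 = $2096.71
Net pay = $8329.56 − $2096.71 = $6232.85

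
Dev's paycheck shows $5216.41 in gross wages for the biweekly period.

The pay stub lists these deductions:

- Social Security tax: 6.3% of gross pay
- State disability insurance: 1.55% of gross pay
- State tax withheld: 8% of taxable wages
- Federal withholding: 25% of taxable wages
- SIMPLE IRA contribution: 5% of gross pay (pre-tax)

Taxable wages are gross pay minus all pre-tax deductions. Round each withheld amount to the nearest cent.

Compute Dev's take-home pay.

$2910.76

SIMPLE IRA contribution: $5216.41 × 0.05 = $260.82
Taxable wages = $5216.41 − $260.82 = $4955.59
State tax withheld: $4955.59 × 0.08 = $396.45
Federal withholding: $4955.59 × 0.25 = $1238.90
State disability insurance: $5216.41 × 0.0155 = $80.85
Social Security tax: $5216.41 × 0.063 = $328.63
Total deductions = $260.82 + $396.45 + $1238.90 + $80.85 + $328.63 = $2305.65
Net pay = $5216.41 − $2305.65 = $2910.76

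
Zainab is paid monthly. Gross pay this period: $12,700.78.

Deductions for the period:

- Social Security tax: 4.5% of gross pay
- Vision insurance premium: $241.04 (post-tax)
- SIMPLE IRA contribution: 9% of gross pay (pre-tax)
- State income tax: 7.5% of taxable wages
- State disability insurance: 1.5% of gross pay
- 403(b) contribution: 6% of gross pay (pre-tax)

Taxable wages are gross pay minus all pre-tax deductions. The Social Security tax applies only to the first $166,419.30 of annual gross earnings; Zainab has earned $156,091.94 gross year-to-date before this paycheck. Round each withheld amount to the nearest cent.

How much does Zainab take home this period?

$9,089.71

403(b) contribution: $12,700.78 × 0.06 = $762.05
SIMPLE IRA contribution: $12,700.78 × 0.09 = $1,143.07
Pre-tax total = $762.05 + $1,143.07 = $1,905.12
Taxable wages = $12,700.78 − $1,905.12 = $10,795.66
State income tax: $10,795.66 × 0.075 = $809.67
Social Security tax: only $166,419.30 − $156,091.94 = $10,327.36 of this check is subject → $10,327.36 × 0.045 = $464.73
State disability insurance: $12,700.78 × 0.015 = $190.51
Vision insurance premium: $241.04
Total deductions = $762.05 + $1,143.07 + $809.67 + $464.73 + $190.51 + $241.04 = $3,611.07
Net pay = $12,700.78 − $3,611.07 = $9,089.71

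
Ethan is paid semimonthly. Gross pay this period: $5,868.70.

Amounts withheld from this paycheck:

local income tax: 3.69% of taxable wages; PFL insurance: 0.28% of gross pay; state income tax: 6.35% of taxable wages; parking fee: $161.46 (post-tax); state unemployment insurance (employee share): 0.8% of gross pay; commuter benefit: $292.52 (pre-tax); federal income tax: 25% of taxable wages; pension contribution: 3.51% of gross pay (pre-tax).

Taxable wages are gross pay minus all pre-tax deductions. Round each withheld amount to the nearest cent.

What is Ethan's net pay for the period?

Pension contribution: $5,868.70 × 0.0351 = $205.99
Commuter benefit: $292.52
Pre-tax total = $205.99 + $292.52 = $498.51
Taxable wages = $5,868.70 − $498.51 = $5,370.19
Federal income tax: $5,370.19 × 0.25 = $1,342.55
Local income tax: $5,370.19 × 0.0369 = $198.16
State income tax: $5,370.19 × 0.0635 = $341.01
State unemployment insurance (employee share): $5,868.70 × 0.008 = $46.95
PFL insurance: $5,868.70 × 0.0028 = $16.43
Parking fee: $161.46
Total deductions = $205.99 + $292.52 + $1,342.55 + $198.16 + $341.01 + $46.95 + $16.43 + $161.46 = $2,605.07
Net pay = $5,868.70 − $2,605.07 = $3,263.63

$3,263.63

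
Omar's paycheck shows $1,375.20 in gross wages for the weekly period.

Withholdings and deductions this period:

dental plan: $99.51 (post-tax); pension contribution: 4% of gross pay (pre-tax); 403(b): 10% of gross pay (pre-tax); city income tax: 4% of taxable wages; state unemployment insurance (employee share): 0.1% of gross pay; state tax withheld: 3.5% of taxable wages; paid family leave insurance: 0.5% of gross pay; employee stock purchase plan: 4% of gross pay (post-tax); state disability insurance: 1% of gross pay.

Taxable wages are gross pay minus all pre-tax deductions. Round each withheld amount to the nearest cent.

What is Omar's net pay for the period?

$917.44

Pension contribution: $1,375.20 × 0.04 = $55.01
403(b): $1,375.20 × 0.1 = $137.52
Pre-tax total = $55.01 + $137.52 = $192.53
Taxable wages = $1,375.20 − $192.53 = $1,182.67
City income tax: $1,182.67 × 0.04 = $47.31
State tax withheld: $1,182.67 × 0.035 = $41.39
State disability insurance: $1,375.20 × 0.01 = $13.75
State unemployment insurance (employee share): $1,375.20 × 0.001 = $1.38
Paid family leave insurance: $1,375.20 × 0.005 = $6.88
Dental plan: $99.51
Employee stock purchase plan: $1,375.20 × 0.04 = $55.01
Total deductions = $55.01 + $137.52 + $47.31 + $41.39 + $13.75 + $1.38 + $6.88 + $99.51 + $55.01 = $457.76
Net pay = $1,375.20 − $457.76 = $917.44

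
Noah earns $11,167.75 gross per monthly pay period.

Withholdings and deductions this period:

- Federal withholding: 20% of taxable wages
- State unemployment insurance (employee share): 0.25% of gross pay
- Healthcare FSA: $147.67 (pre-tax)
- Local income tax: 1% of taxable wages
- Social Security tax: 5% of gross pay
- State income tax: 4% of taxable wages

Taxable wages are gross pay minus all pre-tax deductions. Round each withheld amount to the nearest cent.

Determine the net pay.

Healthcare FSA: $147.67
Taxable wages = $11,167.75 − $147.67 = $11,020.08
Federal withholding: $11,020.08 × 0.2 = $2,204.02
State income tax: $11,020.08 × 0.04 = $440.80
Local income tax: $11,020.08 × 0.01 = $110.20
Social Security tax: $11,167.75 × 0.05 = $558.39
State unemployment insurance (employee share): $11,167.75 × 0.0025 = $27.92
Total deductions = $147.67 + $2,204.02 + $440.80 + $110.20 + $558.39 + $27.92 = $3,489.00
Net pay = $11,167.75 − $3,489.00 = $7,678.75

$7,678.75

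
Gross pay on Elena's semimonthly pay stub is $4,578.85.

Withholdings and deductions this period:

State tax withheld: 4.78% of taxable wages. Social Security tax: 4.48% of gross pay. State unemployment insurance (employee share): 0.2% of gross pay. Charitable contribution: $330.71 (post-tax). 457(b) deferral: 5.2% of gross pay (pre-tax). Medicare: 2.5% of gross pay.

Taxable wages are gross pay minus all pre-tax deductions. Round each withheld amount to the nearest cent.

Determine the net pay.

$3,473.79

457(b) deferral: $4,578.85 × 0.052 = $238.10
Taxable wages = $4,578.85 − $238.10 = $4,340.75
State tax withheld: $4,340.75 × 0.0478 = $207.49
Medicare: $4,578.85 × 0.025 = $114.47
State unemployment insurance (employee share): $4,578.85 × 0.002 = $9.16
Social Security tax: $4,578.85 × 0.0448 = $205.13
Charitable contribution: $330.71
Total deductions = $238.10 + $207.49 + $114.47 + $9.16 + $205.13 + $330.71 = $1,105.06
Net pay = $4,578.85 − $1,105.06 = $3,473.79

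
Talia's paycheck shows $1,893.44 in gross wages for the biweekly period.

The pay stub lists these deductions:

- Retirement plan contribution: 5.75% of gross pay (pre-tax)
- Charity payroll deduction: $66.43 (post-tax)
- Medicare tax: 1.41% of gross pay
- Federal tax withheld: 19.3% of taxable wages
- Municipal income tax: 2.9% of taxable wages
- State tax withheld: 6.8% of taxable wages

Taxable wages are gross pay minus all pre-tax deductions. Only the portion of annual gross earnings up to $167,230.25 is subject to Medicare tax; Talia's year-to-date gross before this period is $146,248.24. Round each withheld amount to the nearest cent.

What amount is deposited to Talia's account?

Retirement plan contribution: $1,893.44 × 0.0575 = $108.87
Taxable wages = $1,893.44 − $108.87 = $1,784.57
Municipal income tax: $1,784.57 × 0.029 = $51.75
Federal tax withheld: $1,784.57 × 0.193 = $344.42
State tax withheld: $1,784.57 × 0.068 = $121.35
Medicare tax: cap not yet reached, full $1,893.44 is subject → $1,893.44 × 0.0141 = $26.70
Charity payroll deduction: $66.43
Total deductions = $108.87 + $51.75 + $344.42 + $121.35 + $26.70 + $66.43 = $719.52
Net pay = $1,893.44 − $719.52 = $1,173.92

$1,173.92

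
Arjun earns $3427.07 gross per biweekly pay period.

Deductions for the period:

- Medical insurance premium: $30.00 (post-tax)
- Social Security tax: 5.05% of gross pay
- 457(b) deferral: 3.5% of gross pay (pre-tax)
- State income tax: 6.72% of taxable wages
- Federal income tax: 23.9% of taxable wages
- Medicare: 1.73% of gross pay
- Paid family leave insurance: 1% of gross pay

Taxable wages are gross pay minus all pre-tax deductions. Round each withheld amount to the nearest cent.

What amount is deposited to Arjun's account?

457(b) deferral: $3427.07 × 0.035 = $119.95
Taxable wages = $3427.07 − $119.95 = $3307.12
State income tax: $3307.12 × 0.0672 = $222.24
Federal income tax: $3307.12 × 0.239 = $790.40
Paid family leave insurance: $3427.07 × 0.01 = $34.27
Medicare: $3427.07 × 0.0173 = $59.29
Social Security tax: $3427.07 × 0.0505 = $173.07
Medical insurance premium: $30.00
Total deductions = $119.95 + $222.24 + $790.40 + $34.27 + $59.29 + $173.07 + $30.00 = $1429.22
Net pay = $3427.07 − $1429.22 = $1997.85

$1997.85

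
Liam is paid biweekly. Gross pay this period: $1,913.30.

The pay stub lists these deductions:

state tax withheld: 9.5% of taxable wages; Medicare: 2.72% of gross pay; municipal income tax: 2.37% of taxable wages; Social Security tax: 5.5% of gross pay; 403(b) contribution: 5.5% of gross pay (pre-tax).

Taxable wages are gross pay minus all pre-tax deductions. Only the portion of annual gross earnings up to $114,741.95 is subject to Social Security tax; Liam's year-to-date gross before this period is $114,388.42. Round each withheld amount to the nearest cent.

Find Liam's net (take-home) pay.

$1,521.97

403(b) contribution: $1,913.30 × 0.055 = $105.23
Taxable wages = $1,913.30 − $105.23 = $1,808.07
State tax withheld: $1,808.07 × 0.095 = $171.77
Municipal income tax: $1,808.07 × 0.0237 = $42.85
Social Security tax: only $114,741.95 − $114,388.42 = $353.53 of this check is subject → $353.53 × 0.055 = $19.44
Medicare: $1,913.30 × 0.0272 = $52.04
Total deductions = $105.23 + $171.77 + $42.85 + $19.44 + $52.04 = $391.33
Net pay = $1,913.30 − $391.33 = $1,521.97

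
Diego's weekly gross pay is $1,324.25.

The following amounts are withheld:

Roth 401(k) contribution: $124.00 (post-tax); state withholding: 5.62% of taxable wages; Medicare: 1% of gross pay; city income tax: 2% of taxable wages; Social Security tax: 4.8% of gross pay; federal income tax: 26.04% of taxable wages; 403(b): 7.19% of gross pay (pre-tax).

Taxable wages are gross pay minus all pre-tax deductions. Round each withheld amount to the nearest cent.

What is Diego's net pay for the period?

$614.55

403(b): $1,324.25 × 0.0719 = $95.21
Taxable wages = $1,324.25 − $95.21 = $1,229.04
State withholding: $1,229.04 × 0.0562 = $69.07
Federal income tax: $1,229.04 × 0.2604 = $320.04
City income tax: $1,229.04 × 0.02 = $24.58
Social Security tax: $1,324.25 × 0.048 = $63.56
Medicare: $1,324.25 × 0.01 = $13.24
Roth 401(k) contribution: $124.00
Total deductions = $95.21 + $69.07 + $320.04 + $24.58 + $63.56 + $13.24 + $124.00 = $709.70
Net pay = $1,324.25 − $709.70 = $614.55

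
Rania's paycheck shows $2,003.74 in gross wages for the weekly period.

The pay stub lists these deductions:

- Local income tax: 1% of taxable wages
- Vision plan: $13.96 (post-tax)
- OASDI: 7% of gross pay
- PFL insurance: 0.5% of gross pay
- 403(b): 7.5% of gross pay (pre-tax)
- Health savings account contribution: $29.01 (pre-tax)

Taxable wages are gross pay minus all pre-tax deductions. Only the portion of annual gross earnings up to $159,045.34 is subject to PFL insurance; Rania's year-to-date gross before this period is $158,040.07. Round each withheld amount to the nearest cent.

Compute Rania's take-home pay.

$1,646.96

Health savings account contribution: $29.01
403(b): $2,003.74 × 0.075 = $150.28
Pre-tax total = $29.01 + $150.28 = $179.29
Taxable wages = $2,003.74 − $179.29 = $1,824.45
Local income tax: $1,824.45 × 0.01 = $18.24
PFL insurance: only $159,045.34 − $158,040.07 = $1,005.27 of this check is subject → $1,005.27 × 0.005 = $5.03
OASDI: $2,003.74 × 0.07 = $140.26
Vision plan: $13.96
Total deductions = $29.01 + $150.28 + $18.24 + $5.03 + $140.26 + $13.96 = $356.78
Net pay = $2,003.74 − $356.78 = $1,646.96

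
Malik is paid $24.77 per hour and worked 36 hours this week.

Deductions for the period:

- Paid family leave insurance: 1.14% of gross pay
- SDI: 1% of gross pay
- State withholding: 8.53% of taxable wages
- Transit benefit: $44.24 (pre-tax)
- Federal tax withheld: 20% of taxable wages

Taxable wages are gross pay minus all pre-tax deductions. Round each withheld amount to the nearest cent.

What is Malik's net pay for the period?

$586.60

Gross pay: 36 × $24.77 = $891.72
Transit benefit: $44.24
Taxable wages = $891.72 − $44.24 = $847.48
State withholding: $847.48 × 0.0853 = $72.29
Federal tax withheld: $847.48 × 0.2 = $169.50
Paid family leave insurance: $891.72 × 0.0114 = $10.17
SDI: $891.72 × 0.01 = $8.92
Total deductions = $44.24 + $72.29 + $169.50 + $10.17 + $8.92 = $305.12
Net pay = $891.72 − $305.12 = $586.60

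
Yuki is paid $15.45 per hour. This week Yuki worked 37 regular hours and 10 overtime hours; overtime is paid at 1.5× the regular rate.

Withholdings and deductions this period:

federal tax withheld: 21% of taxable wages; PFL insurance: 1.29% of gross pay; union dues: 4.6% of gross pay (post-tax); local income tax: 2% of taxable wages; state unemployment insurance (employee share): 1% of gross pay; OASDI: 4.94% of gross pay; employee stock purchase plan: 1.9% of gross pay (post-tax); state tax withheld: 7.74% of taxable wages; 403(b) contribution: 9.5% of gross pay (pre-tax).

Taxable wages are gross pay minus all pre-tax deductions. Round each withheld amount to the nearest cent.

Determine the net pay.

$393.27

Regular pay: 37 × $15.45 = $571.65
Overtime pay: 10 × $15.45 × 1.5 = $231.75
Gross pay = $571.65 + $231.75 = $803.40
403(b) contribution: $803.40 × 0.095 = $76.32
Taxable wages = $803.40 − $76.32 = $727.08
Local income tax: $727.08 × 0.02 = $14.54
Federal tax withheld: $727.08 × 0.21 = $152.69
State tax withheld: $727.08 × 0.0774 = $56.28
State unemployment insurance (employee share): $803.40 × 0.01 = $8.03
PFL insurance: $803.40 × 0.0129 = $10.36
OASDI: $803.40 × 0.0494 = $39.69
Employee stock purchase plan: $803.40 × 0.019 = $15.26
Union dues: $803.40 × 0.046 = $36.96
Total deductions = $76.32 + $14.54 + $152.69 + $56.28 + $8.03 + $10.36 + $39.69 + $15.26 + $36.96 = $410.13
Net pay = $803.40 − $410.13 = $393.27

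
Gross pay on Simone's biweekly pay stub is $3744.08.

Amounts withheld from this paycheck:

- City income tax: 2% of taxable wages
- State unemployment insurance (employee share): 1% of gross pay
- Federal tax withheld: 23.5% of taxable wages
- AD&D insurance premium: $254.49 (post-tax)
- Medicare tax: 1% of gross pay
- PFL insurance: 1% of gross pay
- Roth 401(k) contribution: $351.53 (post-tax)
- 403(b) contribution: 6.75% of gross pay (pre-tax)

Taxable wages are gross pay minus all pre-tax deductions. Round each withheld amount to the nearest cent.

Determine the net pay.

$1882.71

403(b) contribution: $3744.08 × 0.0675 = $252.73
Taxable wages = $3744.08 − $252.73 = $3491.35
Federal tax withheld: $3491.35 × 0.235 = $820.47
City income tax: $3491.35 × 0.02 = $69.83
Medicare tax: $3744.08 × 0.01 = $37.44
State unemployment insurance (employee share): $3744.08 × 0.01 = $37.44
PFL insurance: $3744.08 × 0.01 = $37.44
Roth 401(k) contribution: $351.53
AD&D insurance premium: $254.49
Total deductions = $252.73 + $820.47 + $69.83 + $37.44 + $37.44 + $37.44 + $351.53 + $254.49 = $1861.37
Net pay = $3744.08 − $1861.37 = $1882.71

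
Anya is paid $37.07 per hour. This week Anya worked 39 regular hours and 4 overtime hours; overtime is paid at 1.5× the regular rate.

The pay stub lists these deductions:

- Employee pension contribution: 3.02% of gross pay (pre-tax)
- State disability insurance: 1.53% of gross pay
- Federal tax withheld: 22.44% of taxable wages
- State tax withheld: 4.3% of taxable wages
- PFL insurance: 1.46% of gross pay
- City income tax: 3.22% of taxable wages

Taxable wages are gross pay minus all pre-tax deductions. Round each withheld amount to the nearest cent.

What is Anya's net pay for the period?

Regular pay: 39 × $37.07 = $1,445.73
Overtime pay: 4 × $37.07 × 1.5 = $222.42
Gross pay = $1,445.73 + $222.42 = $1,668.15
Employee pension contribution: $1,668.15 × 0.0302 = $50.38
Taxable wages = $1,668.15 − $50.38 = $1,617.77
Federal tax withheld: $1,617.77 × 0.2244 = $363.03
City income tax: $1,617.77 × 0.0322 = $52.09
State tax withheld: $1,617.77 × 0.043 = $69.56
PFL insurance: $1,668.15 × 0.0146 = $24.35
State disability insurance: $1,668.15 × 0.0153 = $25.52
Total deductions = $50.38 + $363.03 + $52.09 + $69.56 + $24.35 + $25.52 = $584.93
Net pay = $1,668.15 − $584.93 = $1,083.22

$1,083.22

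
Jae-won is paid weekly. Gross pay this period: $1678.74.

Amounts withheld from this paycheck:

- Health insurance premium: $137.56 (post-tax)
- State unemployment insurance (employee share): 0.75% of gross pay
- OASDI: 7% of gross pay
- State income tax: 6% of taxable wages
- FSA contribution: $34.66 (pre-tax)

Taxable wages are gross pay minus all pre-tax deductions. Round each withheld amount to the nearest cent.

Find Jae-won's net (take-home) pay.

$1277.78

FSA contribution: $34.66
Taxable wages = $1678.74 − $34.66 = $1644.08
State income tax: $1644.08 × 0.06 = $98.64
State unemployment insurance (employee share): $1678.74 × 0.0075 = $12.59
OASDI: $1678.74 × 0.07 = $117.51
Health insurance premium: $137.56
Total deductions = $34.66 + $98.64 + $12.59 + $117.51 + $137.56 = $400.96
Net pay = $1678.74 − $400.96 = $1277.78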